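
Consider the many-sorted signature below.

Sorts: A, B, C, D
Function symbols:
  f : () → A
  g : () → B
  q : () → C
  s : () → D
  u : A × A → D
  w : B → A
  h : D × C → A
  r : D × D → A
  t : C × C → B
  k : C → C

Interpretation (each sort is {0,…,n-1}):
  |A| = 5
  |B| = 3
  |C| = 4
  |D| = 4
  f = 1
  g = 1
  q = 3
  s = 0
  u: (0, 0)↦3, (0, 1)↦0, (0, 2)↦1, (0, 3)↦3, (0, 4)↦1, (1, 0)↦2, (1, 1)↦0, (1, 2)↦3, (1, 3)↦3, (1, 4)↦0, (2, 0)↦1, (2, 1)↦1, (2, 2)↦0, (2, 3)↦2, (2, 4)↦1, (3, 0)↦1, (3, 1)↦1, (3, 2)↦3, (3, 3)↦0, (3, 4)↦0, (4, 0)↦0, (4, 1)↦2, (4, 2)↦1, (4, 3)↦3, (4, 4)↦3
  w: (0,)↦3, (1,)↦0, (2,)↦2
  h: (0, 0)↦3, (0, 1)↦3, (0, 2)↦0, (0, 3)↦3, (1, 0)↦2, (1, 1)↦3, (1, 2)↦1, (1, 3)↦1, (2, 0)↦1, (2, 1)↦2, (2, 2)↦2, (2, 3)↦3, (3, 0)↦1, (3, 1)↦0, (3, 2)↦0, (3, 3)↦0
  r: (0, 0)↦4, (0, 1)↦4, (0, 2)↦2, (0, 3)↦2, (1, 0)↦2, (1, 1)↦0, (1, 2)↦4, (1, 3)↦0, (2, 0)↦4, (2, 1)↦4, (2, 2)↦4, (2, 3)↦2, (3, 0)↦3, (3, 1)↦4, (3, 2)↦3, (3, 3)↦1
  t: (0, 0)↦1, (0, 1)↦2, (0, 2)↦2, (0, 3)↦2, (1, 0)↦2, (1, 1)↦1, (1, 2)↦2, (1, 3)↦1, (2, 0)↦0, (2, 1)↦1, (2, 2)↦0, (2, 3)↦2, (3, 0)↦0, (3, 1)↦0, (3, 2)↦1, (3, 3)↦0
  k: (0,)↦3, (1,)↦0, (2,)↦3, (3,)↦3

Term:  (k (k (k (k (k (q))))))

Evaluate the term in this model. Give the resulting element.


value = 3

  q = 3
  (k (q)) = k(3,) = 3
  (k (k (q))) = k(3,) = 3
  (k (k (k (q)))) = k(3,) = 3
  (k (k (k (k (q))))) = k(3,) = 3
  (k (k (k (k (k (q)))))) = k(3,) = 3


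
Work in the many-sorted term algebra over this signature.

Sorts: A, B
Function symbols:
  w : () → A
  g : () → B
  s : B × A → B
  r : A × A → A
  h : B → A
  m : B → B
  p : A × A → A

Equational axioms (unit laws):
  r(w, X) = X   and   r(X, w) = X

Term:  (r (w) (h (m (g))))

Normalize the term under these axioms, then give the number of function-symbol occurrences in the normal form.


size = 3

1. (r (w) (h (m (g))))  →  (h (m (g)))
normal form: (h (m (g)))


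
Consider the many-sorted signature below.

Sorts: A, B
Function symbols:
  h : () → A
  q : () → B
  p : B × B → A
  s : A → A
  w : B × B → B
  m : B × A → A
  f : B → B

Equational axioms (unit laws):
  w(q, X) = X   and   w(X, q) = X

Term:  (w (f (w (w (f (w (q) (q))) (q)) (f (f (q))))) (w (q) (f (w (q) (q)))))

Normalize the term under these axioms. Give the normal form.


1. (w (f (w (w (f (w (q) (q))) (q)) (f (f (q))))) (w (q) (f (w (q) (q)))))  →  (w (f (w (f (w (q) (q))) (f (f (q))))) (w (q) (f (w (q) (q)))))
2. (w (f (w (f (w (q) (q))) (f (f (q))))) (w (q) (f (w (q) (q)))))  →  (w (f (w (f (q)) (f (f (q))))) (w (q) (f (w (q) (q)))))
3. (w (f (w (f (q)) (f (f (q))))) (w (q) (f (w (q) (q)))))  →  (w (f (w (f (q)) (f (f (q))))) (f (w (q) (q))))
4. (w (f (w (f (q)) (f (f (q))))) (f (w (q) (q))))  →  (w (f (w (f (q)) (f (f (q))))) (f (q)))

normal form = (w (f (w (f (q)) (f (f (q))))) (f (q)))


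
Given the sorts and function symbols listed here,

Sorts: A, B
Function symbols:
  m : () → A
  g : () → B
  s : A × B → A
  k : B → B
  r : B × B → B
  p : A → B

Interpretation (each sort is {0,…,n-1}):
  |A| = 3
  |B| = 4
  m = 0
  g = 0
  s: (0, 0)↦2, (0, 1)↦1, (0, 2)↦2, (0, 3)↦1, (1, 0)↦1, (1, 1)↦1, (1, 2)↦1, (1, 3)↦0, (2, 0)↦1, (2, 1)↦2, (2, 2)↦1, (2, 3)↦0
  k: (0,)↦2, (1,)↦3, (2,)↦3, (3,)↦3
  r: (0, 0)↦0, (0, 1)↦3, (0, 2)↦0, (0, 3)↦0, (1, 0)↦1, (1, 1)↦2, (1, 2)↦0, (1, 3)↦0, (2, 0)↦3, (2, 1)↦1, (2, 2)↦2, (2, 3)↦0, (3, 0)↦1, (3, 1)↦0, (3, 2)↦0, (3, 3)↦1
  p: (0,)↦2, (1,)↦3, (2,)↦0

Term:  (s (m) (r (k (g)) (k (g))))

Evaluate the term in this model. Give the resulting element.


value = 2

  m = 0
  g = 0
  (k (g)) = k(0,) = 2
  g = 0
  (k (g)) = k(0,) = 2
  (r (k (g)) (k (g))) = r(2, 2) = 2
  (s (m) (r (k (g)) (k (g)))) = s(0, 2) = 2


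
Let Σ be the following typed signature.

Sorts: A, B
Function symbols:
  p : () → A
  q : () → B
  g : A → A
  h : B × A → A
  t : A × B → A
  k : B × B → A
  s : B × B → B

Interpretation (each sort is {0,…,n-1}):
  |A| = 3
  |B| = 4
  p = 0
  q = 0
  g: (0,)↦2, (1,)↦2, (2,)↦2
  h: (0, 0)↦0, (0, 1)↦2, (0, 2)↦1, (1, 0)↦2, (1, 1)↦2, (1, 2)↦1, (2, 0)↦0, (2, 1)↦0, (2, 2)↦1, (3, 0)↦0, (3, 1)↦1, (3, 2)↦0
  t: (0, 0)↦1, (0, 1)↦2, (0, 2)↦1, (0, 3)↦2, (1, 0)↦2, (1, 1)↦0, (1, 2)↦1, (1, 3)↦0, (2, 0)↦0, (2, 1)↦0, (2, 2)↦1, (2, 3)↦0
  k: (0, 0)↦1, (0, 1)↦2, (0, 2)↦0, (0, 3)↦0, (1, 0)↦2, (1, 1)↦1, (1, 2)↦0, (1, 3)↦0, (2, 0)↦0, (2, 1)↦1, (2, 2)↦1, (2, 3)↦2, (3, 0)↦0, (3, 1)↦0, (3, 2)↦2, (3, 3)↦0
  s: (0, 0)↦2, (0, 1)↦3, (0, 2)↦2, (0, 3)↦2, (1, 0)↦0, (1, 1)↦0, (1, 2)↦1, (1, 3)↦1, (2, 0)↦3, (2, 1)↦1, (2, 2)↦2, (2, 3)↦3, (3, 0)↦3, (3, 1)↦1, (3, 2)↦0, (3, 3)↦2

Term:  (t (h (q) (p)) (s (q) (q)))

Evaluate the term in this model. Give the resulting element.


  q = 0
  p = 0
  (h (q) (p)) = h(0, 0) = 0
  q = 0
  q = 0
  (s (q) (q)) = s(0, 0) = 2
  (t (h (q) (p)) (s (q) (q))) = t(0, 2) = 1

value = 1


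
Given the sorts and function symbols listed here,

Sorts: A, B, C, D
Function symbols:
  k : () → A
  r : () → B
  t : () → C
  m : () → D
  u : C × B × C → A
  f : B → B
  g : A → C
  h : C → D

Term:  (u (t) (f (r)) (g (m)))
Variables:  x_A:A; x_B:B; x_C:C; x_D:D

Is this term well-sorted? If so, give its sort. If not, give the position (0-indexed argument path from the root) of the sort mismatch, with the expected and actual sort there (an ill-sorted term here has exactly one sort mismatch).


  (t) : C
    (r) : B
  (f (r)) : B
    (m) : D
  (g (m)) : ✗ arg 0 at [2, 0] has sort D, expected A

ill-sorted at position [2, 0]: expected A, got D


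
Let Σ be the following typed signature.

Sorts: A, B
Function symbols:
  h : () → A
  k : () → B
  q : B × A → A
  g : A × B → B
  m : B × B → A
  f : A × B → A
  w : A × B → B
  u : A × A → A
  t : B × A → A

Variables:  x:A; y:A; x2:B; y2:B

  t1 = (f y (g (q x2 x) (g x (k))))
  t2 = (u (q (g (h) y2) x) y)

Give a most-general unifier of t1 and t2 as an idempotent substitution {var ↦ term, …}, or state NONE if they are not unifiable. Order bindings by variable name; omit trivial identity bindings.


NONE (not unifiable)

head clash or occurs-check failure — not unifiable


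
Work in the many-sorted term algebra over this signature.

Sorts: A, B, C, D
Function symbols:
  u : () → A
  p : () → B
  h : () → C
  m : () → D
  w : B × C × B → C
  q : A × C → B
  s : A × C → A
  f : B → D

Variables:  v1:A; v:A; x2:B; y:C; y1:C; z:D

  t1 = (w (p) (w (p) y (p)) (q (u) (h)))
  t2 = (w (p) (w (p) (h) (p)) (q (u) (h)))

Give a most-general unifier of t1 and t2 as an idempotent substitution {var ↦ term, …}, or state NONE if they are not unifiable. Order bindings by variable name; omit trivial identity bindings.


{y ↦ (h)}


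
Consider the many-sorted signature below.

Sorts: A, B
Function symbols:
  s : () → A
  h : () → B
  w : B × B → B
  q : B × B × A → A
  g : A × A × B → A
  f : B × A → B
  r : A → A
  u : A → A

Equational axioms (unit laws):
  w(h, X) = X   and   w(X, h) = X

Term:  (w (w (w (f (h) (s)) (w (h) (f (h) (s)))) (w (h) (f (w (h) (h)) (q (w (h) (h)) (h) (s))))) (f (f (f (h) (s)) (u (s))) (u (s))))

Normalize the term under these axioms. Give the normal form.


1. (w (w (w (f (h) (s)) (w (h) (f (h) (s)))) (w (h) (f (w (h) (h)) (q (w (h) (h)) (h) (s))))) (f (f (f (h) (s)) (u (s))) (u (s))))  →  (w (w (w (f (h) (s)) (f (h) (s))) (w (h) (f (w (h) (h)) (q (w (h) (h)) (h) (s))))) (f (f (f (h) (s)) (u (s))) (u (s))))
2. (w (w (w (f (h) (s)) (f (h) (s))) (w (h) (f (w (h) (h)) (q (w (h) (h)) (h) (s))))) (f (f (f (h) (s)) (u (s))) (u (s))))  →  (w (w (w (f (h) (s)) (f (h) (s))) (f (w (h) (h)) (q (w (h) (h)) (h) (s)))) (f (f (f (h) (s)) (u (s))) (u (s))))
3. (w (w (w (f (h) (s)) (f (h) (s))) (f (w (h) (h)) (q (w (h) (h)) (h) (s)))) (f (f (f (h) (s)) (u (s))) (u (s))))  →  (w (w (w (f (h) (s)) (f (h) (s))) (f (h) (q (w (h) (h)) (h) (s)))) (f (f (f (h) (s)) (u (s))) (u (s))))
4. (w (w (w (f (h) (s)) (f (h) (s))) (f (h) (q (w (h) (h)) (h) (s)))) (f (f (f (h) (s)) (u (s))) (u (s))))  →  (w (w (w (f (h) (s)) (f (h) (s))) (f (h) (q (h) (h) (s)))) (f (f (f (h) (s)) (u (s))) (u (s))))

normal form = (w (w (w (f (h) (s)) (f (h) (s))) (f (h) (q (h) (h) (s)))) (f (f (f (h) (s)) (u (s))) (u (s))))


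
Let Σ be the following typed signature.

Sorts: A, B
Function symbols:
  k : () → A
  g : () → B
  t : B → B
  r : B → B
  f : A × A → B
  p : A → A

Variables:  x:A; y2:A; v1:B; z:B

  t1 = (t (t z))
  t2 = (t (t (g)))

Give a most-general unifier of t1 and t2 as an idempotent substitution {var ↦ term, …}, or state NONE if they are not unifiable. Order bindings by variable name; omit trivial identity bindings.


{z ↦ (g)}


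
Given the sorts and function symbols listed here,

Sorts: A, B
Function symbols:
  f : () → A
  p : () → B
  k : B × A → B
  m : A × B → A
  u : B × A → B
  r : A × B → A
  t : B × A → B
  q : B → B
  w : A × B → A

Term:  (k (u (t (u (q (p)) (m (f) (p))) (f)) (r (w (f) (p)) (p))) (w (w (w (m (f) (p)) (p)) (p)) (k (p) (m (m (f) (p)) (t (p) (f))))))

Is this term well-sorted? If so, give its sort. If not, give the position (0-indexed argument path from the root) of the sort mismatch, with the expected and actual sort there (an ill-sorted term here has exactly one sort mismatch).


well-sorted; sort = B

          (p) : B
        (q (p)) : B
          (f) : A
          (p) : B
        (m (f) (p)) : A
      (u (q (p)) (m (f) (p))) : B
      (f) : A
    (t (u (q (p)) (m (f) (p))) (f)) : B
        (f) : A
        (p) : B
      (w (f) (p)) : A
      (p) : B
    (r (w (f) (p)) (p)) : A
  (u (t (u (q (p)) (m (f) (p))) (f)) (r (w (f) (p)) (p))) : B
          (f) : A
          (p) : B
        (m (f) (p)) : A
        (p) : B
      (w (m (f) (p)) (p)) : A
      (p) : B
    (w (w (m (f) (p)) (p)) (p)) : A
      (p) : B
          (f) : A
          (p) : B
        (m (f) (p)) : A
          (p) : B
          (f) : A
        (t (p) (f)) : B
      (m (m (f) (p)) (t (p) (f))) : A
    (k (p) (m (m (f) (p)) (t (p) (f)))) : B
  (w (w (w (m (f) (p)) (p)) (p)) (k (p) (m (m (f) (p)) (t (p) (f))))) : A
(k (u (t (u (q (p)) (m (f) (p))) (f)) (r (w (f) (p)) (p))) (w (w (w (m (f) (p)) (p)) (p)) (k (p) (m (m (f) (p)) (t (p) (f)))))) : B


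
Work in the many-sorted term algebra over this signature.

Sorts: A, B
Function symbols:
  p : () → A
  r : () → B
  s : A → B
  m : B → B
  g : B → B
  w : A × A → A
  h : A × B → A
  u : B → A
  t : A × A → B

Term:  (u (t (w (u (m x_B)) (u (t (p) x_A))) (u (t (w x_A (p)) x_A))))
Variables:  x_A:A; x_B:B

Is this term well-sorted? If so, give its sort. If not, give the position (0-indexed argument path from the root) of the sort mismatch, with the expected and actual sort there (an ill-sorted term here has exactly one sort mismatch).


well-sorted; sort = A

          x_B : B
        (m x_B) : B
      (u (m x_B)) : A
          (p) : A
          x_A : A
        (t (p) x_A) : B
      (u (t (p) x_A)) : A
    (w (u (m x_B)) (u (t (p) x_A))) : A
          x_A : A
          (p) : A
        (w x_A (p)) : A
        x_A : A
      (t (w x_A (p)) x_A) : B
    (u (t (w x_A (p)) x_A)) : A
  (t (w (u (m x_B)) (u (t (p) x_A))) (u (t (w x_A (p)) x_A))) : B
(u (t (w (u (m x_B)) (u (t (p) x_A))) (u (t (w x_A (p)) x_A)))) : A


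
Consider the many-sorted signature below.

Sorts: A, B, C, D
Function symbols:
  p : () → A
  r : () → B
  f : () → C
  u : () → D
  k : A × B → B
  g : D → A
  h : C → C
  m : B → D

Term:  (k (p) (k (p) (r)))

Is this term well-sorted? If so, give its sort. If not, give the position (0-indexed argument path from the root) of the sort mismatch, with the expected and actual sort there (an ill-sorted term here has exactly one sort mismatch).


well-sorted; sort = B

  (p) : A
    (p) : A
    (r) : B
  (k (p) (r)) : B
(k (p) (k (p) (r))) : B


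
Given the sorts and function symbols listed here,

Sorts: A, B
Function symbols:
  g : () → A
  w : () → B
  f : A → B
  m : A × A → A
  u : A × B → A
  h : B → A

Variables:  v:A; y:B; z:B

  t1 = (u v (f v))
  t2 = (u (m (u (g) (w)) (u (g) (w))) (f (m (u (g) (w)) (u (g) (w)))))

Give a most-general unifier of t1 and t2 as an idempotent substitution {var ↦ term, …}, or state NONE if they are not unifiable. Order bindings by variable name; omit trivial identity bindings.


{v ↦ (m (u (g) (w)) (u (g) (w)))}


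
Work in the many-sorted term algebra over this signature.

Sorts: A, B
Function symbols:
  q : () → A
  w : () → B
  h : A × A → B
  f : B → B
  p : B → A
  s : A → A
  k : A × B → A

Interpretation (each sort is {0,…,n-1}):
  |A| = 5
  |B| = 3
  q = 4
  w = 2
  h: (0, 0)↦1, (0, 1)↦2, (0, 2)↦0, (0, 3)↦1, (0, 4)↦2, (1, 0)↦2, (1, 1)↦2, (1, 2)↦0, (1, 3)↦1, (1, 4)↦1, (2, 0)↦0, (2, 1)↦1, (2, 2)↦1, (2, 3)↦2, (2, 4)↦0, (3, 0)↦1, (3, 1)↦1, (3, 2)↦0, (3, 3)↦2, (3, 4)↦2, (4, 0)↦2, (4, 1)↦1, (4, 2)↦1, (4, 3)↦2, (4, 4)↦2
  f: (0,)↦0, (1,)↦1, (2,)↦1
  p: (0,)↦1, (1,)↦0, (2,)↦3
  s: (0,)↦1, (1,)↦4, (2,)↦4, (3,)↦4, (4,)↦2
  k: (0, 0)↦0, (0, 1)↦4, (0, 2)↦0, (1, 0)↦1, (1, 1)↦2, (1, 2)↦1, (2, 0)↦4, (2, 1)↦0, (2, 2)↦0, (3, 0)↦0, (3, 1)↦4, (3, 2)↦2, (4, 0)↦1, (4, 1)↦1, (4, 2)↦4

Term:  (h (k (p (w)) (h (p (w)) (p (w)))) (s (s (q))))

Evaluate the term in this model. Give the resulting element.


value = 0

  w = 2
  (p (w)) = p(2,) = 3
  w = 2
  (p (w)) = p(2,) = 3
  w = 2
  (p (w)) = p(2,) = 3
  (h (p (w)) (p (w))) = h(3, 3) = 2
  (k (p (w)) (h (p (w)) (p (w)))) = k(3, 2) = 2
  q = 4
  (s (q)) = s(4,) = 2
  (s (s (q))) = s(2,) = 4
  (h (k (p (w)) (h (p (w)) (p (w)))) (s (s (q)))) = h(2, 4) = 0


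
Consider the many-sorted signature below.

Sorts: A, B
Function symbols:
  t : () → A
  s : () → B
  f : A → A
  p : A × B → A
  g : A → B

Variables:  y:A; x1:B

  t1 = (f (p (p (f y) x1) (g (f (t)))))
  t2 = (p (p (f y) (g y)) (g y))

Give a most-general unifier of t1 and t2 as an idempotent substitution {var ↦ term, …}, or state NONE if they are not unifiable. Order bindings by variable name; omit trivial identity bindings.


head clash or occurs-check failure — not unifiable

NONE (not unifiable)


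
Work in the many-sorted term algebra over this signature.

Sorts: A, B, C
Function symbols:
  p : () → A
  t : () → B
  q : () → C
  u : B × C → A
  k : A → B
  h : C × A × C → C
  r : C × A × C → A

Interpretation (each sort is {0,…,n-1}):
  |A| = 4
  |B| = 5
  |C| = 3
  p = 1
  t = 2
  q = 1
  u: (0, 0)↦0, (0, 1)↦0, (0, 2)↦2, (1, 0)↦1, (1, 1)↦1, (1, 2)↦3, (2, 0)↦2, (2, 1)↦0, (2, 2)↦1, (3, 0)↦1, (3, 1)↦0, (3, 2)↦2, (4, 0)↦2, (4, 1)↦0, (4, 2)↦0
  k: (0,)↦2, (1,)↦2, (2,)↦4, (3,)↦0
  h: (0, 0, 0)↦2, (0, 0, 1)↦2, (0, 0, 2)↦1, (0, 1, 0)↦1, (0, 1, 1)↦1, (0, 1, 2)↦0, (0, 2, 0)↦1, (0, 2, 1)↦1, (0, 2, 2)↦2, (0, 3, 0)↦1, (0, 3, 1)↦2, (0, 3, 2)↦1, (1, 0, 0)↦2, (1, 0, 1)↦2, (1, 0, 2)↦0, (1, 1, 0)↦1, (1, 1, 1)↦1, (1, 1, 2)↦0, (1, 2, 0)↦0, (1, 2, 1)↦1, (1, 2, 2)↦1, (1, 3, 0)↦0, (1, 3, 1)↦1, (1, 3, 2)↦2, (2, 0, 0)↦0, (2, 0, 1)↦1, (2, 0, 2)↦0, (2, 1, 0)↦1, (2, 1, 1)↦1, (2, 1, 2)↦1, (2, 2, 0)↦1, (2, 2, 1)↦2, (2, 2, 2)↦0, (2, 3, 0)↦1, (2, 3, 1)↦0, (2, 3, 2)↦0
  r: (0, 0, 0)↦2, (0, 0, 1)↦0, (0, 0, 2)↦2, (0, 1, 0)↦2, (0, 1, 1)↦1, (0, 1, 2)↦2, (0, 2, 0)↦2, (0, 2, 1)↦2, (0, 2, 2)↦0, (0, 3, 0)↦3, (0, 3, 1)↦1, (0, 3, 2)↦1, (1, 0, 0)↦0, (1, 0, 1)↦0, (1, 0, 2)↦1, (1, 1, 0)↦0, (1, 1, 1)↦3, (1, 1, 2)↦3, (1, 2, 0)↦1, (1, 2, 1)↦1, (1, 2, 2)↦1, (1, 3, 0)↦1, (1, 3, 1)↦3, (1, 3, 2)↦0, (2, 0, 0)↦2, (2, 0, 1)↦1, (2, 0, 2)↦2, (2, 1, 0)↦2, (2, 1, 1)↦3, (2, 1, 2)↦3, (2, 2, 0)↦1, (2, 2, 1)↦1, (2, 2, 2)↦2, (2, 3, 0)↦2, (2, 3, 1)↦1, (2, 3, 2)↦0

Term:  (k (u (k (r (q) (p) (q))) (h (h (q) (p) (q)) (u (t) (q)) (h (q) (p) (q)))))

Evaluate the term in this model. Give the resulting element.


value = 4

  q = 1
  p = 1
  q = 1
  (r (q) (p) (q)) = r(1, 1, 1) = 3
  (k (r (q) (p) (q))) = k(3,) = 0
  q = 1
  p = 1
  q = 1
  (h (q) (p) (q)) = h(1, 1, 1) = 1
  t = 2
  q = 1
  (u (t) (q)) = u(2, 1) = 0
  q = 1
  p = 1
  q = 1
  (h (q) (p) (q)) = h(1, 1, 1) = 1
  (h (h (q) (p) (q)) (u (t) (q)) (h (q) (p) (q))) = h(1, 0, 1) = 2
  (u (k (r (q) (p) (q))) (h (h (q) (p) (q)) (u (t) (q)) (h (q) (p) (q)))) = u(0, 2) = 2
  (k (u (k (r (q) (p) (q))) (h (h (q) (p) (q)) (u (t) (q)) (h (q) (p) (q))))) = k(2,) = 4


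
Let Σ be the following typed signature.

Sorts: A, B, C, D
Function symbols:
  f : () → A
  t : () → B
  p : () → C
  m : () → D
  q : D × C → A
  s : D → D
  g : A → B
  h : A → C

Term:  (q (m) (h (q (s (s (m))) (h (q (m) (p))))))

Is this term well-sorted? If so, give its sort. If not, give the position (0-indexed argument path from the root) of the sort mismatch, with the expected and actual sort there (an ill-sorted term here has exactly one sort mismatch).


well-sorted; sort = A

  (m) : D
          (m) : D
        (s (m)) : D
      (s (s (m))) : D
          (m) : D
          (p) : C
        (q (m) (p)) : A
      (h (q (m) (p))) : C
    (q (s (s (m))) (h (q (m) (p)))) : A
  (h (q (s (s (m))) (h (q (m) (p))))) : C
(q (m) (h (q (s (s (m))) (h (q (m) (p)))))) : A


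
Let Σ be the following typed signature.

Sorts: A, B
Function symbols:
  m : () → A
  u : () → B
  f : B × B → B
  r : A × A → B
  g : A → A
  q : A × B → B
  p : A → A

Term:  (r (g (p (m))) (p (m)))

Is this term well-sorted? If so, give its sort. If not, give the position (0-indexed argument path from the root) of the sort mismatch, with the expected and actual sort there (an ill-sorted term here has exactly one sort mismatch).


      (m) : A
    (p (m)) : A
  (g (p (m))) : A
    (m) : A
  (p (m)) : A
(r (g (p (m))) (p (m))) : B

well-sorted; sort = B


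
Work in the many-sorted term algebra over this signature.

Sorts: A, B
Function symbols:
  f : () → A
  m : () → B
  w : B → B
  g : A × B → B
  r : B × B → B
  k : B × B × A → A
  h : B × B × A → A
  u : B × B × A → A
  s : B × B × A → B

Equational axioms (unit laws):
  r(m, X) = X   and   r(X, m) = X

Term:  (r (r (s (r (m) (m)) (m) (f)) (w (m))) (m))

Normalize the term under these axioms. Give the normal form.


1. (r (r (s (r (m) (m)) (m) (f)) (w (m))) (m))  →  (r (s (r (m) (m)) (m) (f)) (w (m)))
2. (r (s (r (m) (m)) (m) (f)) (w (m)))  →  (r (s (m) (m) (f)) (w (m)))

normal form = (r (s (m) (m) (f)) (w (m)))


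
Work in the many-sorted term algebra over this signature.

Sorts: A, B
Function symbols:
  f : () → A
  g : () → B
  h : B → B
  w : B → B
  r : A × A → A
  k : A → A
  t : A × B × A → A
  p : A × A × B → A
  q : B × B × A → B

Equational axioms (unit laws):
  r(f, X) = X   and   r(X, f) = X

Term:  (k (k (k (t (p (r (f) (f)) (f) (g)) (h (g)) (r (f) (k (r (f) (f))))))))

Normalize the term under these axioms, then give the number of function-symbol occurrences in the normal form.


size = 12

1. (k (k (k (t (p (r (f) (f)) (f) (g)) (h (g)) (r (f) (k (r (f) (f))))))))  →  (k (k (k (t (p (f) (f) (g)) (h (g)) (r (f) (k (r (f) (f))))))))
2. (k (k (k (t (p (f) (f) (g)) (h (g)) (r (f) (k (r (f) (f))))))))  →  (k (k (k (t (p (f) (f) (g)) (h (g)) (k (r (f) (f)))))))
3. (k (k (k (t (p (f) (f) (g)) (h (g)) (k (r (f) (f)))))))  →  (k (k (k (t (p (f) (f) (g)) (h (g)) (k (f))))))
normal form: (k (k (k (t (p (f) (f) (g)) (h (g)) (k (f))))))


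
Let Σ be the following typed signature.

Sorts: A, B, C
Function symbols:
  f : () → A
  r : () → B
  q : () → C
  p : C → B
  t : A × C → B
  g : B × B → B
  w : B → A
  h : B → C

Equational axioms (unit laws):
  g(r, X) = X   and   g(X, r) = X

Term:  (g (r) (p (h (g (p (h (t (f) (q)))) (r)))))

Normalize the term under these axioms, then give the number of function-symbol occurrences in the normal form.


1. (g (r) (p (h (g (p (h (t (f) (q)))) (r)))))  →  (p (h (g (p (h (t (f) (q)))) (r))))
2. (p (h (g (p (h (t (f) (q)))) (r))))  →  (p (h (p (h (t (f) (q))))))
normal form: (p (h (p (h (t (f) (q))))))

size = 7


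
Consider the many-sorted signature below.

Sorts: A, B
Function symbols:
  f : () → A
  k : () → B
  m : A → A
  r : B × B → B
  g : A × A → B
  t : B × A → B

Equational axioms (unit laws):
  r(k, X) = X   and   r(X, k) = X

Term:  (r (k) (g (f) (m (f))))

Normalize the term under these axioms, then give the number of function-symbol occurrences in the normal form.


size = 4

1. (r (k) (g (f) (m (f))))  →  (g (f) (m (f)))
normal form: (g (f) (m (f)))


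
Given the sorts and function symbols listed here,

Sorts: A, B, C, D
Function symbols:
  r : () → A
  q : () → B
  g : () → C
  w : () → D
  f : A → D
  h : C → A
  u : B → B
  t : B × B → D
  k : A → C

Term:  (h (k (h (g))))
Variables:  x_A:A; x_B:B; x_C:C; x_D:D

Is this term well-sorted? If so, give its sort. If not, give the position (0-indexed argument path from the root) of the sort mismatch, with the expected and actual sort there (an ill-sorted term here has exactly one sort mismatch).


well-sorted; sort = A

      (g) : C
    (h (g)) : A
  (k (h (g))) : C
(h (k (h (g)))) : A


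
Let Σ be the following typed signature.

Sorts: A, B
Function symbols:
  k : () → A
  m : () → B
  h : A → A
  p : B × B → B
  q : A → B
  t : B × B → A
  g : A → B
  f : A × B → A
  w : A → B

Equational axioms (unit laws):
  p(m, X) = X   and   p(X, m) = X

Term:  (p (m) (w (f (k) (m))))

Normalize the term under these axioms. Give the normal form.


1. (p (m) (w (f (k) (m))))  →  (w (f (k) (m)))

normal form = (w (f (k) (m)))


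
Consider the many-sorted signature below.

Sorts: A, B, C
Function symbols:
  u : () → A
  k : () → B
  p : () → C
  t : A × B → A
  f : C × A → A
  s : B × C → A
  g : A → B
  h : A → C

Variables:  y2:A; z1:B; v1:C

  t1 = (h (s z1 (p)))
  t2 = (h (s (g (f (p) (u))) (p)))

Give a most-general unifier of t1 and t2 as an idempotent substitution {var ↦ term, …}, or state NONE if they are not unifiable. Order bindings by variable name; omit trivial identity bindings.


{z1 ↦ (g (f (p) (u)))}


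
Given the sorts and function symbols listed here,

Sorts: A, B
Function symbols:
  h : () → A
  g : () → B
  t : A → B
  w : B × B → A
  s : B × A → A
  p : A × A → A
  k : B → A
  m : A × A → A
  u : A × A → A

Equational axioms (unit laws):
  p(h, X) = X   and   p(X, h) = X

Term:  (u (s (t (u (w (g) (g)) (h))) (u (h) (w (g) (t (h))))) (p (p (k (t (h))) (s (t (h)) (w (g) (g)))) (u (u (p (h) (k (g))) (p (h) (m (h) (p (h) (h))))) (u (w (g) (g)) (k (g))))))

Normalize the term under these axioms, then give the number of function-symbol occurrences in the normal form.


1. (u (s (t (u (w (g) (g)) (h))) (u (h) (w (g) (t (h))))) (p (p (k (t (h))) (s (t (h)) (w (g) (g)))) (u (u (p (h) (k (g))) (p (h) (m (h) (p (h) (h))))) (u (w (g) (g)) (k (g))))))  →  (u (s (t (u (w (g) (g)) (h))) (u (h) (w (g) (t (h))))) (p (p (k (t (h))) (s (t (h)) (w (g) (g)))) (u (u (k (g)) (p (h) (m (h) (p (h) (h))))) (u (w (g) (g)) (k (g))))))
2. (u (s (t (u (w (g) (g)) (h))) (u (h) (w (g) (t (h))))) (p (p (k (t (h))) (s (t (h)) (w (g) (g)))) (u (u (k (g)) (p (h) (m (h) (p (h) (h))))) (u (w (g) (g)) (k (g))))))  →  (u (s (t (u (w (g) (g)) (h))) (u (h) (w (g) (t (h))))) (p (p (k (t (h))) (s (t (h)) (w (g) (g)))) (u (u (k (g)) (m (h) (p (h) (h)))) (u (w (g) (g)) (k (g))))))
3. (u (s (t (u (w (g) (g)) (h))) (u (h) (w (g) (t (h))))) (p (p (k (t (h))) (s (t (h)) (w (g) (g)))) (u (u (k (g)) (m (h) (p (h) (h)))) (u (w (g) (g)) (k (g))))))  →  (u (s (t (u (w (g) (g)) (h))) (u (h) (w (g) (t (h))))) (p (p (k (t (h))) (s (t (h)) (w (g) (g)))) (u (u (k (g)) (m (h) (h))) (u (w (g) (g)) (k (g))))))
normal form: (u (s (t (u (w (g) (g)) (h))) (u (h) (w (g) (t (h))))) (p (p (k (t (h))) (s (t (h)) (w (g) (g)))) (u (u (k (g)) (m (h) (h))) (u (w (g) (g)) (k (g))))))

size = 38


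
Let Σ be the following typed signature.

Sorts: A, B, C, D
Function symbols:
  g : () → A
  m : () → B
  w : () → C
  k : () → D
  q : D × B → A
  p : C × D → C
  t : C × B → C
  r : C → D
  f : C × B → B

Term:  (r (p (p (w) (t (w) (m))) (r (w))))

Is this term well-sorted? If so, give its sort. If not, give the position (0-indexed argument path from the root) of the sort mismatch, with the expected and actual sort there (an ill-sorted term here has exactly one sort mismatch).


      (w) : C
        (w) : C
        (m) : B
      (t (w) (m)) : C
    (p (w) (t (w) (m))) : ✗ arg 1 at [0, 0, 1] has sort C, expected D
      (w) : C
    (r (w)) : D

ill-sorted at position [0, 0, 1]: expected D, got C


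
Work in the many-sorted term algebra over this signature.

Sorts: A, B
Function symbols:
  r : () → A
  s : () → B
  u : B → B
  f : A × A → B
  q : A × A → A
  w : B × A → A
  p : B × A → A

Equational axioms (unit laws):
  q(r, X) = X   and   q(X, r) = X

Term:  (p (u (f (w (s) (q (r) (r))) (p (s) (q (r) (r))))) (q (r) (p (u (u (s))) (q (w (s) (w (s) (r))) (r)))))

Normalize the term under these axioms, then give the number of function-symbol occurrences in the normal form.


size = 18

1. (p (u (f (w (s) (q (r) (r))) (p (s) (q (r) (r))))) (q (r) (p (u (u (s))) (q (w (s) (w (s) (r))) (r)))))  →  (p (u (f (w (s) (r)) (p (s) (q (r) (r))))) (q (r) (p (u (u (s))) (q (w (s) (w (s) (r))) (r)))))
2. (p (u (f (w (s) (r)) (p (s) (q (r) (r))))) (q (r) (p (u (u (s))) (q (w (s) (w (s) (r))) (r)))))  →  (p (u (f (w (s) (r)) (p (s) (r)))) (q (r) (p (u (u (s))) (q (w (s) (w (s) (r))) (r)))))
3. (p (u (f (w (s) (r)) (p (s) (r)))) (q (r) (p (u (u (s))) (q (w (s) (w (s) (r))) (r)))))  →  (p (u (f (w (s) (r)) (p (s) (r)))) (p (u (u (s))) (q (w (s) (w (s) (r))) (r))))
4. (p (u (f (w (s) (r)) (p (s) (r)))) (p (u (u (s))) (q (w (s) (w (s) (r))) (r))))  →  (p (u (f (w (s) (r)) (p (s) (r)))) (p (u (u (s))) (w (s) (w (s) (r)))))
normal form: (p (u (f (w (s) (r)) (p (s) (r)))) (p (u (u (s))) (w (s) (w (s) (r)))))


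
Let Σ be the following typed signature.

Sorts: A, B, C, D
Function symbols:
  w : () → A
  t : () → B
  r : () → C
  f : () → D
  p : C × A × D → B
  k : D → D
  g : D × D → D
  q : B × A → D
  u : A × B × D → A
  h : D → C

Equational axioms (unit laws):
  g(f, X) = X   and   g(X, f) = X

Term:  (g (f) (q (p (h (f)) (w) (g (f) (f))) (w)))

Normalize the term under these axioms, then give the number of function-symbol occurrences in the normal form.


1. (g (f) (q (p (h (f)) (w) (g (f) (f))) (w)))  →  (q (p (h (f)) (w) (g (f) (f))) (w))
2. (q (p (h (f)) (w) (g (f) (f))) (w))  →  (q (p (h (f)) (w) (f)) (w))
normal form: (q (p (h (f)) (w) (f)) (w))

size = 7


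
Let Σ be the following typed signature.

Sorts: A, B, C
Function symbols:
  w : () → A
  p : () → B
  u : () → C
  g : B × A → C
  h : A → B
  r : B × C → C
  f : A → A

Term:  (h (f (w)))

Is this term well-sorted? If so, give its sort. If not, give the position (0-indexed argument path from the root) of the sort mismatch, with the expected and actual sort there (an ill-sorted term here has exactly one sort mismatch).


well-sorted; sort = B

    (w) : A
  (f (w)) : A
(h (f (w))) : B


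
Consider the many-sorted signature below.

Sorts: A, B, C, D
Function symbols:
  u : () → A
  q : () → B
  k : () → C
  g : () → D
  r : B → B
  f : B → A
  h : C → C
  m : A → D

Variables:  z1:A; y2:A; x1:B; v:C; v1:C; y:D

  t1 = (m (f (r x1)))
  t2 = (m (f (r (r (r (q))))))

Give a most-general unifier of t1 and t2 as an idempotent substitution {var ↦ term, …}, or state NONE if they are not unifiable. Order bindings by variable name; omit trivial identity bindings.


{x1 ↦ (r (r (q)))}


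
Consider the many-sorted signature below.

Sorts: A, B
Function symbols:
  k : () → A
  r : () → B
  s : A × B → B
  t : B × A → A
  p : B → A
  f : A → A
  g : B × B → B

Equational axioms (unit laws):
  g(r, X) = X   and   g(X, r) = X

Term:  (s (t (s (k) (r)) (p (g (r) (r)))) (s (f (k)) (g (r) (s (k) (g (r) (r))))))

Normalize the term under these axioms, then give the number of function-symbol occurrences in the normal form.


1. (s (t (s (k) (r)) (p (g (r) (r)))) (s (f (k)) (g (r) (s (k) (g (r) (r))))))  →  (s (t (s (k) (r)) (p (r))) (s (f (k)) (g (r) (s (k) (g (r) (r))))))
2. (s (t (s (k) (r)) (p (r))) (s (f (k)) (g (r) (s (k) (g (r) (r))))))  →  (s (t (s (k) (r)) (p (r))) (s (f (k)) (s (k) (g (r) (r)))))
3. (s (t (s (k) (r)) (p (r))) (s (f (k)) (s (k) (g (r) (r)))))  →  (s (t (s (k) (r)) (p (r))) (s (f (k)) (s (k) (r))))
normal form: (s (t (s (k) (r)) (p (r))) (s (f (k)) (s (k) (r))))

size = 13


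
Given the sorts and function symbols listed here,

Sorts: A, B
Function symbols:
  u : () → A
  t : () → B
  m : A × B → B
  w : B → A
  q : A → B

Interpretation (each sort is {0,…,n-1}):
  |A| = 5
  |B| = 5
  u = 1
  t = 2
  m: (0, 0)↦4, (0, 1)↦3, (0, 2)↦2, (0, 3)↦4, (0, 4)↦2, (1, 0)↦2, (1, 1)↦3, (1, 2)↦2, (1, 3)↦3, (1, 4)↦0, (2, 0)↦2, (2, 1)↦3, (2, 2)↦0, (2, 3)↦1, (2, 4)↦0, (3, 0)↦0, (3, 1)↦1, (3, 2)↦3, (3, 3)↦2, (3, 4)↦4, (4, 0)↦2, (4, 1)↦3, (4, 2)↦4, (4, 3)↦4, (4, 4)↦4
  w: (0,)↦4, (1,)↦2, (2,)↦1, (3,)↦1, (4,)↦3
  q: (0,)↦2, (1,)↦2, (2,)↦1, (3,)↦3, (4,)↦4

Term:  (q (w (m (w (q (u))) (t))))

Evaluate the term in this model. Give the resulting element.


value = 2

  u = 1
  (q (u)) = q(1,) = 2
  (w (q (u))) = w(2,) = 1
  t = 2
  (m (w (q (u))) (t)) = m(1, 2) = 2
  (w (m (w (q (u))) (t))) = w(2,) = 1
  (q (w (m (w (q (u))) (t)))) = q(1,) = 2


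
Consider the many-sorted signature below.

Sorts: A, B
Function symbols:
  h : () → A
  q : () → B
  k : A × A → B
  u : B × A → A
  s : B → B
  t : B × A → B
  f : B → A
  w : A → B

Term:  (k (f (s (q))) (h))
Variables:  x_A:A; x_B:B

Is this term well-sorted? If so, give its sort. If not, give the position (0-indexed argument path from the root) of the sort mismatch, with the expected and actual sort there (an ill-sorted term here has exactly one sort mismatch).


      (q) : B
    (s (q)) : B
  (f (s (q))) : A
  (h) : A
(k (f (s (q))) (h)) : B

well-sorted; sort = B


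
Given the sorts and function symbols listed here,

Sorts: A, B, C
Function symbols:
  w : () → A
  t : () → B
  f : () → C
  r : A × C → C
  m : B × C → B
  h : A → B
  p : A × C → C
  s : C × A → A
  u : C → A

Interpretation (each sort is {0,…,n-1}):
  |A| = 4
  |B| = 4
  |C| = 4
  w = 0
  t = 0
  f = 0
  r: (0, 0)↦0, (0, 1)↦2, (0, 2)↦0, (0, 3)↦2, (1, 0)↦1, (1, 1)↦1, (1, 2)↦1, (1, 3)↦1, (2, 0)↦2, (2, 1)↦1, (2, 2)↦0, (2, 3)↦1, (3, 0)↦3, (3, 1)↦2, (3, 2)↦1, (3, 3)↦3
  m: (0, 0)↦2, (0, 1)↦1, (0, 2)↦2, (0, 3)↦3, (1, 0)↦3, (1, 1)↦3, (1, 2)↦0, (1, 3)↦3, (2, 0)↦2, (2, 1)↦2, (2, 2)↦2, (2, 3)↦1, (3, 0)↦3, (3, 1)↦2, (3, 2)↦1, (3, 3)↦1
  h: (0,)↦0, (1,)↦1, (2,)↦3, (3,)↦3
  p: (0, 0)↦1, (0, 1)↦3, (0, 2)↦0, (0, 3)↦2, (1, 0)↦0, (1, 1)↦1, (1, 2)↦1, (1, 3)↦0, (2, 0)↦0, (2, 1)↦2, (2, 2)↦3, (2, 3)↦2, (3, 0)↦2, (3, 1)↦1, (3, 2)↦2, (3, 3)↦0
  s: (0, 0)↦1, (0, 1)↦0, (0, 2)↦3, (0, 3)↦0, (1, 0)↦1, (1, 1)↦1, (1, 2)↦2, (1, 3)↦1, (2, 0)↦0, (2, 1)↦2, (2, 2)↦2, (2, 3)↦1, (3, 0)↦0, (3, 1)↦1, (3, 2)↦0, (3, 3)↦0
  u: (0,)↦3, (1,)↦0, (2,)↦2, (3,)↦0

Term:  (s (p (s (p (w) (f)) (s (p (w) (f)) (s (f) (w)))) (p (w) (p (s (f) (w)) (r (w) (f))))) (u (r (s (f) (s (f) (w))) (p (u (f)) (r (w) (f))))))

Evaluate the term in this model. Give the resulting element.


value = 1

  w = 0
  f = 0
  (p (w) (f)) = p(0, 0) = 1
  w = 0
  f = 0
  (p (w) (f)) = p(0, 0) = 1
  f = 0
  w = 0
  (s (f) (w)) = s(0, 0) = 1
  (s (p (w) (f)) (s (f) (w))) = s(1, 1) = 1
  (s (p (w) (f)) (s (p (w) (f)) (s (f) (w)))) = s(1, 1) = 1
  w = 0
  f = 0
  w = 0
  (s (f) (w)) = s(0, 0) = 1
  w = 0
  f = 0
  (r (w) (f)) = r(0, 0) = 0
  (p (s (f) (w)) (r (w) (f))) = p(1, 0) = 0
  (p (w) (p (s (f) (w)) (r (w) (f)))) = p(0, 0) = 1
  (p (s (p (w) (f)) (s (p (w) (f)) (s (f) (w)))) (p (w) (p (s (f) (w)) (r (w) (f))))) = p(1, 1) = 1
  f = 0
  f = 0
  w = 0
  (s (f) (w)) = s(0, 0) = 1
  (s (f) (s (f) (w))) = s(0, 1) = 0
  f = 0
  (u (f)) = u(0,) = 3
  w = 0
  f = 0
  (r (w) (f)) = r(0, 0) = 0
  (p (u (f)) (r (w) (f))) = p(3, 0) = 2
  (r (s (f) (s (f) (w))) (p (u (f)) (r (w) (f)))) = r(0, 2) = 0
  (u (r (s (f) (s (f) (w))) (p (u (f)) (r (w) (f))))) = u(0,) = 3
  (s (p (s (p (w) (f)) (s (p (w) (f)) (s (f) (w)))) (p (w) (p (s (f) (w)) (r (w) (f))))) (u (r (s (f) (s (f) (w))) (p (u (f)) (r (w) (f)))))) = s(1, 3) = 1


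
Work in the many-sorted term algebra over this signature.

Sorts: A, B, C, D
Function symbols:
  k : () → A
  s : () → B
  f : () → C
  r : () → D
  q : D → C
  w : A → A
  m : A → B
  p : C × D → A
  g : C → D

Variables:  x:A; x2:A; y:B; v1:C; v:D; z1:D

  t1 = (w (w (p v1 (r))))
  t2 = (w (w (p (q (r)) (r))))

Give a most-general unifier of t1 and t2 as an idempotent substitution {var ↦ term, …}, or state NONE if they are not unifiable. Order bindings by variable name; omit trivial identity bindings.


{v1 ↦ (q (r))}


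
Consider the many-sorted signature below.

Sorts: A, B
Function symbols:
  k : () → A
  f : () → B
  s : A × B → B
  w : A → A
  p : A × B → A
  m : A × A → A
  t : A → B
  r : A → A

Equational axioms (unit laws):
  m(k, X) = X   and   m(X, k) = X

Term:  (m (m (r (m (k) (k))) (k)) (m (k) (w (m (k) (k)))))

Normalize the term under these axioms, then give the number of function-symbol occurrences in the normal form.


1. (m (m (r (m (k) (k))) (k)) (m (k) (w (m (k) (k)))))  →  (m (r (m (k) (k))) (m (k) (w (m (k) (k)))))
2. (m (r (m (k) (k))) (m (k) (w (m (k) (k)))))  →  (m (r (k)) (m (k) (w (m (k) (k)))))
3. (m (r (k)) (m (k) (w (m (k) (k)))))  →  (m (r (k)) (w (m (k) (k))))
4. (m (r (k)) (w (m (k) (k))))  →  (m (r (k)) (w (k)))
normal form: (m (r (k)) (w (k)))

size = 5


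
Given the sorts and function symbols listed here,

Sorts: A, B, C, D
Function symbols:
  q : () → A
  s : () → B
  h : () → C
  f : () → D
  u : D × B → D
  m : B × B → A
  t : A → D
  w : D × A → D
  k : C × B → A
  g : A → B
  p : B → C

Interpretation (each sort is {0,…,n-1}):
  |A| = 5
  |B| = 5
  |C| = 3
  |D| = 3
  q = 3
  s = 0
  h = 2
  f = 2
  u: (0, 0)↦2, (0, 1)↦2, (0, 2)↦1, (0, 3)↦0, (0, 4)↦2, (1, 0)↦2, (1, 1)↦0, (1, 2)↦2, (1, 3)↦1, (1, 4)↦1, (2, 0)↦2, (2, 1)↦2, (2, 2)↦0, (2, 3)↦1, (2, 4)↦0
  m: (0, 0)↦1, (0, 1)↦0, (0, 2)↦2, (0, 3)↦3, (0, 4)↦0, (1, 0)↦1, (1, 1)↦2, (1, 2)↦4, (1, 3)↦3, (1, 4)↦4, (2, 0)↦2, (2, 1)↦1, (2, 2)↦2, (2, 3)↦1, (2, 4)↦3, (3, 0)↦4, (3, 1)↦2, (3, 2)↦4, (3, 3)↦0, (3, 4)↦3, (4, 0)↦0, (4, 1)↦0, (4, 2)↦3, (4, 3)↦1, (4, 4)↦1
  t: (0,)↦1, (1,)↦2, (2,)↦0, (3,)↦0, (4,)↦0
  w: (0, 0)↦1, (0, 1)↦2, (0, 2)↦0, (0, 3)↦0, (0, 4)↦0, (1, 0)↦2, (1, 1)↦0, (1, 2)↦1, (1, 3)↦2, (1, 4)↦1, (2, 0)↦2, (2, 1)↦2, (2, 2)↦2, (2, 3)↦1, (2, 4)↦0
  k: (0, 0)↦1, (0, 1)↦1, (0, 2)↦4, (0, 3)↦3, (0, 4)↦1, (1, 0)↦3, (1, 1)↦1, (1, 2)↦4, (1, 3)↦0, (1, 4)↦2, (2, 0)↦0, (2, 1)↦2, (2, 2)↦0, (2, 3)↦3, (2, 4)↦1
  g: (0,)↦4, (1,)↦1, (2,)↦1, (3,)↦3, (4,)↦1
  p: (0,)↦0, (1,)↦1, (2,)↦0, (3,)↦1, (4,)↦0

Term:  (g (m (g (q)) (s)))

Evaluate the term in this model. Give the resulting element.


value = 1

  q = 3
  (g (q)) = g(3,) = 3
  s = 0
  (m (g (q)) (s)) = m(3, 0) = 4
  (g (m (g (q)) (s))) = g(4,) = 1


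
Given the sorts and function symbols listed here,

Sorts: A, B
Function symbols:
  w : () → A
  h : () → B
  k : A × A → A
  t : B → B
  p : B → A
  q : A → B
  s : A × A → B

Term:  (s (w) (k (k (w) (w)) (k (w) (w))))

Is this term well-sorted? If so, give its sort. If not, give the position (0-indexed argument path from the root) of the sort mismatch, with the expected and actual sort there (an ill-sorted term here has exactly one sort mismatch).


well-sorted; sort = B

  (w) : A
      (w) : A
      (w) : A
    (k (w) (w)) : A
      (w) : A
      (w) : A
    (k (w) (w)) : A
  (k (k (w) (w)) (k (w) (w))) : A
(s (w) (k (k (w) (w)) (k (w) (w)))) : B


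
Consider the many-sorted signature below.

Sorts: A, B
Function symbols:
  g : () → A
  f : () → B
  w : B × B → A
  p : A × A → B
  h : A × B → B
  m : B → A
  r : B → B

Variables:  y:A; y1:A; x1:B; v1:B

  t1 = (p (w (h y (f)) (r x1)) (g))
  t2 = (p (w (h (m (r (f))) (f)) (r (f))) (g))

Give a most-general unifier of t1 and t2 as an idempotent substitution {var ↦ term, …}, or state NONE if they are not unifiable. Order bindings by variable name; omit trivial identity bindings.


{x1 ↦ (f), y ↦ (m (r (f)))}


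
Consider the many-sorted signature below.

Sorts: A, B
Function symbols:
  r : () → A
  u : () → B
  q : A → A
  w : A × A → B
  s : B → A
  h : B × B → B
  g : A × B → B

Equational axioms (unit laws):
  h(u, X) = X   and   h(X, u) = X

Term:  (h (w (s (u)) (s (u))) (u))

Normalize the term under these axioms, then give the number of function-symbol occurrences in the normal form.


1. (h (w (s (u)) (s (u))) (u))  →  (w (s (u)) (s (u)))
normal form: (w (s (u)) (s (u)))

size = 5


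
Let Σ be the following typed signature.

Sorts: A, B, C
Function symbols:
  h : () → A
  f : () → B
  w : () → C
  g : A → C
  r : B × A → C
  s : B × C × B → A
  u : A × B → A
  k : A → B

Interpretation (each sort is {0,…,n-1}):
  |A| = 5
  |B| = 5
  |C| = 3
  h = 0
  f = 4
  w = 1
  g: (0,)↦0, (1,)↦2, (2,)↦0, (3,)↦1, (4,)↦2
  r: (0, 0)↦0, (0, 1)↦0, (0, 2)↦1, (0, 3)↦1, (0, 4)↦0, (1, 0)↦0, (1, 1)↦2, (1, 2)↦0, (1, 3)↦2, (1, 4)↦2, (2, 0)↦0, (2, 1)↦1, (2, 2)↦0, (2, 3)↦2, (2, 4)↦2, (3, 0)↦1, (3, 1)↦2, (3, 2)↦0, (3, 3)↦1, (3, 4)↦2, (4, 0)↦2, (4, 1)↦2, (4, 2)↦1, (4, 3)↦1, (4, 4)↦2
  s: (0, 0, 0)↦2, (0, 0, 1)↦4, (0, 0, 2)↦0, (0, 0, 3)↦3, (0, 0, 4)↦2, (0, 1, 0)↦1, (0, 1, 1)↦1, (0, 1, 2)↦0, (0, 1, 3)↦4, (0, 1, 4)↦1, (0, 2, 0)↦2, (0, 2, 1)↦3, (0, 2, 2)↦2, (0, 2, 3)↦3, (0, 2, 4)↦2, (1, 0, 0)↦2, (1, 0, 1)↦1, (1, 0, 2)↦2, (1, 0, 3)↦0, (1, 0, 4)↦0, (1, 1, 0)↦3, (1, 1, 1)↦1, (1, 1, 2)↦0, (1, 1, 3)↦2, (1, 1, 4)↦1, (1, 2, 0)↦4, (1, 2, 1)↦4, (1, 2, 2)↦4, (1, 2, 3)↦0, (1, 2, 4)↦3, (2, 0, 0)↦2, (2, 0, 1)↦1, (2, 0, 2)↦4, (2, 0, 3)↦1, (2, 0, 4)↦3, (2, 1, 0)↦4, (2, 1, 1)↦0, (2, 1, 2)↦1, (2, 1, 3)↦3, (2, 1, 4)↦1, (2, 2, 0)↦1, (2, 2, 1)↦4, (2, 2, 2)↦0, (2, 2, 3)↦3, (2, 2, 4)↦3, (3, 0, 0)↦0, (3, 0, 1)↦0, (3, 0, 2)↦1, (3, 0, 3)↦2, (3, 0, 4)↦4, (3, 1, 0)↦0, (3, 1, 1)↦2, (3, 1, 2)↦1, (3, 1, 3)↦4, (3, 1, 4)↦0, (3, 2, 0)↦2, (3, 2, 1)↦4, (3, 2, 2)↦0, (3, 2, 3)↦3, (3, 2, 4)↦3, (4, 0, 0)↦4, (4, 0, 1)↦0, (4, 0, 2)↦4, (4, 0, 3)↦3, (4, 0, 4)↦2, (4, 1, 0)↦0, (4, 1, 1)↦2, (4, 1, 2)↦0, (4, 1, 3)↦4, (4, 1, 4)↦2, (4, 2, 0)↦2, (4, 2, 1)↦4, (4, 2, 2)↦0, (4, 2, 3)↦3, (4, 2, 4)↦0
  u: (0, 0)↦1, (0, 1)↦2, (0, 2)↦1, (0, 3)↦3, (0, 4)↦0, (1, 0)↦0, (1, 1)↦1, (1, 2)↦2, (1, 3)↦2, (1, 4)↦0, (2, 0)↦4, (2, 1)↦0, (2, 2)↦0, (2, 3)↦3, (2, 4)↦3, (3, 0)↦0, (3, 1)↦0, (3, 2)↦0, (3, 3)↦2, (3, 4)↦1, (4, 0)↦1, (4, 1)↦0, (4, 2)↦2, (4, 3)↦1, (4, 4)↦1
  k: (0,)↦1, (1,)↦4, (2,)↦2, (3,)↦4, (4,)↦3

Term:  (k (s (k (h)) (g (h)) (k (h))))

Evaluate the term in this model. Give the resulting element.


  h = 0
  (k (h)) = k(0,) = 1
  h = 0
  (g (h)) = g(0,) = 0
  h = 0
  (k (h)) = k(0,) = 1
  (s (k (h)) (g (h)) (k (h))) = s(1, 0, 1) = 1
  (k (s (k (h)) (g (h)) (k (h)))) = k(1,) = 4

value = 4
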